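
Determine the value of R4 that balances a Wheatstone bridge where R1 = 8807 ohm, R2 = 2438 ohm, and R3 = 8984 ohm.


At balance: R1*R4 = R2*R3, so R4 = R2*R3/R1.
R4 = 2438 * 8984 / 8807
R4 = 21902992 / 8807
R4 = 2487.0 ohm

2487.0 ohm


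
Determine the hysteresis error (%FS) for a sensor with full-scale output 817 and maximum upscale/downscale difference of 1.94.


Hysteresis = (max difference / full scale) * 100%.
H = (1.94 / 817) * 100
H = 0.237 %FS

0.237 %FS


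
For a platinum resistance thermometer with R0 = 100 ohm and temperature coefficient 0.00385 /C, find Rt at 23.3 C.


The RTD equation: Rt = R0 * (1 + alpha * T).
Rt = 100 * (1 + 0.00385 * 23.3)
Rt = 100 * (1 + 0.089705)
Rt = 100 * 1.089705
Rt = 108.97 ohm

108.97 ohm


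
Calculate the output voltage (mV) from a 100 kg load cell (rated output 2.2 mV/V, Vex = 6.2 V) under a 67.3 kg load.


Vout = rated_output * Vex * (load / capacity).
Vout = 2.2 * 6.2 * (67.3 / 100)
Vout = 2.2 * 6.2 * 0.673
Vout = 9.18 mV

9.18 mV


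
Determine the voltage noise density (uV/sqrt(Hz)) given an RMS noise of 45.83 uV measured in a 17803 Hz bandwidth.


Noise spectral density = Vrms / sqrt(BW).
NSD = 45.83 / sqrt(17803)
NSD = 45.83 / 133.4279
NSD = 0.3435 uV/sqrt(Hz)

0.3435 uV/sqrt(Hz)


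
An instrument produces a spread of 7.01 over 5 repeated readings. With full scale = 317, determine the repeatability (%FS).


Repeatability = (spread / full scale) * 100%.
R = (7.01 / 317) * 100
R = 2.211 %FS

2.211 %FS


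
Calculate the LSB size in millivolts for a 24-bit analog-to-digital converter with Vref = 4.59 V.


The resolution (LSB) of an ADC is Vref / 2^n.
LSB = 4.59 / 2^24
LSB = 4.59 / 16777216
LSB = 2.7e-07 V = 0.00027359 mV

0.00027359 mV


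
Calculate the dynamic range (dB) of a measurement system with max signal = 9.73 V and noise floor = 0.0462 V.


Dynamic range = 20 * log10(Vmax / Vnoise).
DR = 20 * log10(9.73 / 0.0462)
DR = 20 * log10(210.61)
DR = 46.47 dB

46.47 dB


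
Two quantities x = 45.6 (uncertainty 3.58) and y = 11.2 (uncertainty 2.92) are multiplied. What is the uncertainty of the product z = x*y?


For a product z = x*y, the relative uncertainty is:
uz/z = sqrt((ux/x)^2 + (uy/y)^2)
Relative uncertainties: ux/x = 3.58/45.6 = 0.078509
uy/y = 2.92/11.2 = 0.260714
z = 45.6 * 11.2 = 510.7
uz = 510.7 * sqrt(0.078509^2 + 0.260714^2) = 139.058

139.058


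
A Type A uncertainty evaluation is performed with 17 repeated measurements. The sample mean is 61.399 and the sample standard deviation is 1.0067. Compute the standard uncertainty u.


The standard uncertainty for Type A evaluation is u = s / sqrt(n).
u = 1.0067 / sqrt(17)
u = 1.0067 / 4.1231
u = 0.2442

0.2442


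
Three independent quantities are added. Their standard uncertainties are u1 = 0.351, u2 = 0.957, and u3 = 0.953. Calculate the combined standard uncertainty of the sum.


For a sum of independent quantities, uc = sqrt(u1^2 + u2^2 + u3^2).
uc = sqrt(0.351^2 + 0.957^2 + 0.953^2)
uc = sqrt(0.123201 + 0.915849 + 0.908209)
uc = 1.3954

1.3954


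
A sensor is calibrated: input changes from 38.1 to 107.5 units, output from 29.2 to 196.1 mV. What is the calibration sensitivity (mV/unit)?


Sensitivity = (y2 - y1) / (x2 - x1).
S = (196.1 - 29.2) / (107.5 - 38.1)
S = 166.9 / 69.4
S = 2.4049 mV/unit

2.4049 mV/unit


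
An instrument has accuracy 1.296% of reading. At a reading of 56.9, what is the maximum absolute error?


Absolute error = (accuracy% / 100) * reading.
Error = (1.296 / 100) * 56.9
Error = 0.01296 * 56.9
Error = 0.7374

0.7374


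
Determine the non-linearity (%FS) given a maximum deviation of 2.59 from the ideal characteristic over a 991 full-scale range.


Linearity error = (max deviation / full scale) * 100%.
Linearity = (2.59 / 991) * 100
Linearity = 0.261 %FS

0.261 %FS


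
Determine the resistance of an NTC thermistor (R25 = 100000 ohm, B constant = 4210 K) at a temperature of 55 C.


NTC thermistor equation: Rt = R25 * exp(B * (1/T - 1/T25)).
T in Kelvin: 328.15 K, T25 = 298.15 K
1/T - 1/T25 = 1/328.15 - 1/298.15 = -0.00030663
B * (1/T - 1/T25) = 4210 * -0.00030663 = -1.2909
Rt = 100000 * exp(-1.2909) = 27502.0 ohm

27502.0 ohm


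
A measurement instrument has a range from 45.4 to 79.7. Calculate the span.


Span = upper range - lower range.
Span = 79.7 - (45.4)
Span = 34.3

34.3


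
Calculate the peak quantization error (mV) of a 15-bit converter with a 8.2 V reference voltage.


The maximum quantization error is +/- LSB/2.
LSB = Vref / 2^n = 8.2 / 32768 = 0.00025024 V
Max error = LSB / 2 = 0.00025024 / 2 = 0.00012512 V
Max error = 0.1251 mV

0.1251 mV


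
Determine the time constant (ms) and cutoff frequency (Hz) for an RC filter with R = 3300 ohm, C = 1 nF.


Time constant: tau = R * C.
tau = 3300 * 1.00e-09 = 3.3e-06 s
tau = 0.0033 ms
Cutoff frequency: fc = 1 / (2*pi*R*C).
fc = 1 / (2*pi*3.3e-06) = 48228.77 Hz

tau = 0.0033 ms, fc = 48228.77 Hz


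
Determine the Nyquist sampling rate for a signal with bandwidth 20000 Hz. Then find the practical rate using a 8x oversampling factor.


By Nyquist theorem, fs_min = 2 * fmax.
fs_min = 2 * 20000 = 40000 Hz
Practical rate = 8 * fs_min = 8 * 40000 = 320000 Hz

fs_min = 40000 Hz, fs_practical = 320000 Hz


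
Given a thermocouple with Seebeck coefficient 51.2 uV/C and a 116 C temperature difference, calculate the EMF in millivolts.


The thermocouple output V = sensitivity * dT.
V = 51.2 uV/C * 116 C
V = 5939.2 uV
V = 5.939 mV

5.939 mV


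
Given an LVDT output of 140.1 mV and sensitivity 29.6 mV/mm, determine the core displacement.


Displacement = Vout / sensitivity.
d = 140.1 / 29.6
d = 4.733 mm

4.733 mm


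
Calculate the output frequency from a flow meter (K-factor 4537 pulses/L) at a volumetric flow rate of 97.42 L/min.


Frequency = K * Q / 60 (converting L/min to L/s).
f = 4537 * 97.42 / 60
f = 441994.54 / 60
f = 7366.58 Hz

7366.58 Hz


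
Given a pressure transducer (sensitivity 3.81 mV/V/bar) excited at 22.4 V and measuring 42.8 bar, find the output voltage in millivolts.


Output = sensitivity * Vex * P.
Vout = 3.81 * 22.4 * 42.8
Vout = 85.344 * 42.8
Vout = 3652.72 mV

3652.72 mV


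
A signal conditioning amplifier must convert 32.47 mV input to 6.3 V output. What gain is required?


Gain = Vout / Vin (converting to same units).
G = 6.3 V / 32.47 mV
G = 6300.0 mV / 32.47 mV
G = 194.03

194.03


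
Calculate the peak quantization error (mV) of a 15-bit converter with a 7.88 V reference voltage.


The maximum quantization error is +/- LSB/2.
LSB = Vref / 2^n = 7.88 / 32768 = 0.00024048 V
Max error = LSB / 2 = 0.00024048 / 2 = 0.00012024 V
Max error = 0.1202 mV

0.1202 mV


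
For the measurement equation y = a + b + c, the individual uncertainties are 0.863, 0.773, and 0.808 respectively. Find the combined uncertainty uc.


For a sum of independent quantities, uc = sqrt(u1^2 + u2^2 + u3^2).
uc = sqrt(0.863^2 + 0.773^2 + 0.808^2)
uc = sqrt(0.744769 + 0.597529 + 0.652864)
uc = 1.4125

1.4125


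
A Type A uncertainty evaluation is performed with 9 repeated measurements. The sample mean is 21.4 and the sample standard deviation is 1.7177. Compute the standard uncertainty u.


The standard uncertainty for Type A evaluation is u = s / sqrt(n).
u = 1.7177 / sqrt(9)
u = 1.7177 / 3.0
u = 0.5726

0.5726


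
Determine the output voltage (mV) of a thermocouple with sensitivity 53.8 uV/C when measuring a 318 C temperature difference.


The thermocouple output V = sensitivity * dT.
V = 53.8 uV/C * 318 C
V = 17108.4 uV
V = 17.108 mV

17.108 mV


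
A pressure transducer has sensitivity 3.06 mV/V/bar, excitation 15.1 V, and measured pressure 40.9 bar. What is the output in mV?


Output = sensitivity * Vex * P.
Vout = 3.06 * 15.1 * 40.9
Vout = 46.206 * 40.9
Vout = 1889.83 mV

1889.83 mV


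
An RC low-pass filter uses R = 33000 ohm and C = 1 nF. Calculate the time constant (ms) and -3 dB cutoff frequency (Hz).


Time constant: tau = R * C.
tau = 33000 * 1.00e-09 = 3.3e-05 s
tau = 0.033 ms
Cutoff frequency: fc = 1 / (2*pi*R*C).
fc = 1 / (2*pi*3.3e-05) = 4822.88 Hz

tau = 0.033 ms, fc = 4822.88 Hz


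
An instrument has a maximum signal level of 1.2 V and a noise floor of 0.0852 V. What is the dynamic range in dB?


Dynamic range = 20 * log10(Vmax / Vnoise).
DR = 20 * log10(1.2 / 0.0852)
DR = 20 * log10(14.08)
DR = 22.97 dB

22.97 dB


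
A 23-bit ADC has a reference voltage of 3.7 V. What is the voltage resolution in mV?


The resolution (LSB) of an ADC is Vref / 2^n.
LSB = 3.7 / 2^23
LSB = 3.7 / 8388608
LSB = 4.4e-07 V = 0.00044107 mV

0.00044107 mV


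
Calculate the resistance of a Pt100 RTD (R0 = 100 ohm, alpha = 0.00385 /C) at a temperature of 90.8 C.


The RTD equation: Rt = R0 * (1 + alpha * T).
Rt = 100 * (1 + 0.00385 * 90.8)
Rt = 100 * (1 + 0.34958)
Rt = 100 * 1.34958
Rt = 134.958 ohm

134.958 ohm


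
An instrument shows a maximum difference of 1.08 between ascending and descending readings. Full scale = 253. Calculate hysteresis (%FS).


Hysteresis = (max difference / full scale) * 100%.
H = (1.08 / 253) * 100
H = 0.427 %FS

0.427 %FS


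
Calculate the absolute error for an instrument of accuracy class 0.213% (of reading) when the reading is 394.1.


Absolute error = (accuracy% / 100) * reading.
Error = (0.213 / 100) * 394.1
Error = 0.00213 * 394.1
Error = 0.8394

0.8394


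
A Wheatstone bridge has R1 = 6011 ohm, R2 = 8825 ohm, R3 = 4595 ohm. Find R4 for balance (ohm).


At balance: R1*R4 = R2*R3, so R4 = R2*R3/R1.
R4 = 8825 * 4595 / 6011
R4 = 40550875 / 6011
R4 = 6746.11 ohm

6746.11 ohm


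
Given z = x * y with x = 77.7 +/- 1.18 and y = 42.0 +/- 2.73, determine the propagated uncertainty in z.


For a product z = x*y, the relative uncertainty is:
uz/z = sqrt((ux/x)^2 + (uy/y)^2)
Relative uncertainties: ux/x = 1.18/77.7 = 0.015187
uy/y = 2.73/42.0 = 0.065
z = 77.7 * 42.0 = 3263.4
uz = 3263.4 * sqrt(0.015187^2 + 0.065^2) = 217.834

217.834


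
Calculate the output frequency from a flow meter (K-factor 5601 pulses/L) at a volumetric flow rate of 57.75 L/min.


Frequency = K * Q / 60 (converting L/min to L/s).
f = 5601 * 57.75 / 60
f = 323457.75 / 60
f = 5390.96 Hz

5390.96 Hz


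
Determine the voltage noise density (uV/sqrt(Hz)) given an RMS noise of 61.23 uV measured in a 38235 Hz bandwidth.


Noise spectral density = Vrms / sqrt(BW).
NSD = 61.23 / sqrt(38235)
NSD = 61.23 / 195.5377
NSD = 0.3131 uV/sqrt(Hz)

0.3131 uV/sqrt(Hz)


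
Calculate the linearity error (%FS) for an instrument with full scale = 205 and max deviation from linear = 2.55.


Linearity error = (max deviation / full scale) * 100%.
Linearity = (2.55 / 205) * 100
Linearity = 1.244 %FS

1.244 %FS


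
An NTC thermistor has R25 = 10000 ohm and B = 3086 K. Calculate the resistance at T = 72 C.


NTC thermistor equation: Rt = R25 * exp(B * (1/T - 1/T25)).
T in Kelvin: 345.15 K, T25 = 298.15 K
1/T - 1/T25 = 1/345.15 - 1/298.15 = -0.00045673
B * (1/T - 1/T25) = 3086 * -0.00045673 = -1.4095
Rt = 10000 * exp(-1.4095) = 2442.8 ohm

2442.8 ohm


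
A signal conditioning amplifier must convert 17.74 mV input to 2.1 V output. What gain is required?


Gain = Vout / Vin (converting to same units).
G = 2.1 V / 17.74 mV
G = 2100.0 mV / 17.74 mV
G = 118.38

118.38


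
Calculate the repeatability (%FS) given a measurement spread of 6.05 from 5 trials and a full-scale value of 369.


Repeatability = (spread / full scale) * 100%.
R = (6.05 / 369) * 100
R = 1.64 %FS

1.64 %FS


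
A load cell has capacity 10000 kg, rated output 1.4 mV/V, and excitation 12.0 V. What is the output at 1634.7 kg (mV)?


Vout = rated_output * Vex * (load / capacity).
Vout = 1.4 * 12.0 * (1634.7 / 10000)
Vout = 1.4 * 12.0 * 0.16347
Vout = 2.746 mV

2.746 mV


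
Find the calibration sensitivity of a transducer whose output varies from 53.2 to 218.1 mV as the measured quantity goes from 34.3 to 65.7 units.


Sensitivity = (y2 - y1) / (x2 - x1).
S = (218.1 - 53.2) / (65.7 - 34.3)
S = 164.9 / 31.4
S = 5.2516 mV/unit

5.2516 mV/unit


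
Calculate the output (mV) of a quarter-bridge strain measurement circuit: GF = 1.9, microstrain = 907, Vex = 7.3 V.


Quarter bridge output: Vout = (GF * epsilon * Vex) / 4.
Vout = (1.9 * 907e-6 * 7.3) / 4
Vout = 0.01258009 / 4 V
Vout = 0.00314502 V = 3.145 mV

3.145 mV


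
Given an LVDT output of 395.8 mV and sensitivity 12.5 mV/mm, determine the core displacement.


Displacement = Vout / sensitivity.
d = 395.8 / 12.5
d = 31.664 mm

31.664 mm


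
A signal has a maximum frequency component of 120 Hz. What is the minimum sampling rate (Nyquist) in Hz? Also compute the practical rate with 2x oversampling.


By Nyquist theorem, fs_min = 2 * fmax.
fs_min = 2 * 120 = 240 Hz
Practical rate = 2 * fs_min = 2 * 240 = 480 Hz

fs_min = 240 Hz, fs_practical = 480 Hz


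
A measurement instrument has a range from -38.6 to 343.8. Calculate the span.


Span = upper range - lower range.
Span = 343.8 - (-38.6)
Span = 382.4

382.4


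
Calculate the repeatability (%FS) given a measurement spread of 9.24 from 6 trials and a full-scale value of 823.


Repeatability = (spread / full scale) * 100%.
R = (9.24 / 823) * 100
R = 1.123 %FS

1.123 %FS


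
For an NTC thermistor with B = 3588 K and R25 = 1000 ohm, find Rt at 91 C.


NTC thermistor equation: Rt = R25 * exp(B * (1/T - 1/T25)).
T in Kelvin: 364.15 K, T25 = 298.15 K
1/T - 1/T25 = 1/364.15 - 1/298.15 = -0.0006079
B * (1/T - 1/T25) = 3588 * -0.0006079 = -2.1811
Rt = 1000 * exp(-2.1811) = 112.9 ohm

112.9 ohm


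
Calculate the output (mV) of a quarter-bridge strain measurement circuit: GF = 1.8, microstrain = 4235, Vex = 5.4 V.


Quarter bridge output: Vout = (GF * epsilon * Vex) / 4.
Vout = (1.8 * 4235e-6 * 5.4) / 4
Vout = 0.0411642 / 4 V
Vout = 0.01029105 V = 10.2911 mV

10.2911 mV


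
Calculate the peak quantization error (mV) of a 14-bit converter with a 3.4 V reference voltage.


The maximum quantization error is +/- LSB/2.
LSB = Vref / 2^n = 3.4 / 16384 = 0.00020752 V
Max error = LSB / 2 = 0.00020752 / 2 = 0.00010376 V
Max error = 0.1038 mV

0.1038 mV


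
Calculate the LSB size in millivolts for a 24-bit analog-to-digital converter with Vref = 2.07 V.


The resolution (LSB) of an ADC is Vref / 2^n.
LSB = 2.07 / 2^24
LSB = 2.07 / 16777216
LSB = 1.2e-07 V = 0.00012338 mV

0.00012338 mV


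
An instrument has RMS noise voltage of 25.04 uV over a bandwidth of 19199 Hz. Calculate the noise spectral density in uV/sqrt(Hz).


Noise spectral density = Vrms / sqrt(BW).
NSD = 25.04 / sqrt(19199)
NSD = 25.04 / 138.5605
NSD = 0.1807 uV/sqrt(Hz)

0.1807 uV/sqrt(Hz)


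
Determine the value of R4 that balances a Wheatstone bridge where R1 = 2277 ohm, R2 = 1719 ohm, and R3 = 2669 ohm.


At balance: R1*R4 = R2*R3, so R4 = R2*R3/R1.
R4 = 1719 * 2669 / 2277
R4 = 4588011 / 2277
R4 = 2014.94 ohm

2014.94 ohm


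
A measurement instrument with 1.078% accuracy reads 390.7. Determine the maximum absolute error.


Absolute error = (accuracy% / 100) * reading.
Error = (1.078 / 100) * 390.7
Error = 0.01078 * 390.7
Error = 4.2117

4.2117


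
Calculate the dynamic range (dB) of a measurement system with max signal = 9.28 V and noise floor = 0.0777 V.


Dynamic range = 20 * log10(Vmax / Vnoise).
DR = 20 * log10(9.28 / 0.0777)
DR = 20 * log10(119.43)
DR = 41.54 dB

41.54 dB


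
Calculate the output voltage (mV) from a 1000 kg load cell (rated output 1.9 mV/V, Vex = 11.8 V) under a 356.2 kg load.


Vout = rated_output * Vex * (load / capacity).
Vout = 1.9 * 11.8 * (356.2 / 1000)
Vout = 1.9 * 11.8 * 0.3562
Vout = 7.986 mV

7.986 mV


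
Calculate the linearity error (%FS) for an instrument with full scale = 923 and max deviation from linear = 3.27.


Linearity error = (max deviation / full scale) * 100%.
Linearity = (3.27 / 923) * 100
Linearity = 0.354 %FS

0.354 %FS


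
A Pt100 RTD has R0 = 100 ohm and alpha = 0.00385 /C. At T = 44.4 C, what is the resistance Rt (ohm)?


The RTD equation: Rt = R0 * (1 + alpha * T).
Rt = 100 * (1 + 0.00385 * 44.4)
Rt = 100 * (1 + 0.17094)
Rt = 100 * 1.17094
Rt = 117.094 ohm

117.094 ohm


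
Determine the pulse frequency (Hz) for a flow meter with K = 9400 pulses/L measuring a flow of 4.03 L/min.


Frequency = K * Q / 60 (converting L/min to L/s).
f = 9400 * 4.03 / 60
f = 37882.0 / 60
f = 631.37 Hz

631.37 Hz


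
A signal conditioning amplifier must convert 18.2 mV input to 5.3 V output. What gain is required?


Gain = Vout / Vin (converting to same units).
G = 5.3 V / 18.2 mV
G = 5300.0 mV / 18.2 mV
G = 291.21

291.21


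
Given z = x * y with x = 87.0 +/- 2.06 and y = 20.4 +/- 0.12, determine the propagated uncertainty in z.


For a product z = x*y, the relative uncertainty is:
uz/z = sqrt((ux/x)^2 + (uy/y)^2)
Relative uncertainties: ux/x = 2.06/87.0 = 0.023678
uy/y = 0.12/20.4 = 0.005882
z = 87.0 * 20.4 = 1774.8
uz = 1774.8 * sqrt(0.023678^2 + 0.005882^2) = 43.301

43.301


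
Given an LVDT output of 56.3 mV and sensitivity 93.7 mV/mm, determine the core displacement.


Displacement = Vout / sensitivity.
d = 56.3 / 93.7
d = 0.601 mm

0.601 mm


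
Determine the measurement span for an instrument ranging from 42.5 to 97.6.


Span = upper range - lower range.
Span = 97.6 - (42.5)
Span = 55.1

55.1


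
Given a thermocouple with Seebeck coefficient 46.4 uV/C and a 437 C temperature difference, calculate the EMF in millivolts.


The thermocouple output V = sensitivity * dT.
V = 46.4 uV/C * 437 C
V = 20276.8 uV
V = 20.277 mV

20.277 mV


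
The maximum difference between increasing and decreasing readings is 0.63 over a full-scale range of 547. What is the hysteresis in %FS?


Hysteresis = (max difference / full scale) * 100%.
H = (0.63 / 547) * 100
H = 0.115 %FS

0.115 %FS


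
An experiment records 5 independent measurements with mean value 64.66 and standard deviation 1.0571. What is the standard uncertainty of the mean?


The standard uncertainty for Type A evaluation is u = s / sqrt(n).
u = 1.0571 / sqrt(5)
u = 1.0571 / 2.2361
u = 0.4727

0.4727


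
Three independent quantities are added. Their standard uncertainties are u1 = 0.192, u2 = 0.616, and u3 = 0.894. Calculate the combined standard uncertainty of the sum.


For a sum of independent quantities, uc = sqrt(u1^2 + u2^2 + u3^2).
uc = sqrt(0.192^2 + 0.616^2 + 0.894^2)
uc = sqrt(0.036864 + 0.379456 + 0.799236)
uc = 1.1025

1.1025


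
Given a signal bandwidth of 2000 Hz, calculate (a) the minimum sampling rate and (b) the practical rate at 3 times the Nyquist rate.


By Nyquist theorem, fs_min = 2 * fmax.
fs_min = 2 * 2000 = 4000 Hz
Practical rate = 3 * fs_min = 3 * 4000 = 12000 Hz

fs_min = 4000 Hz, fs_practical = 12000 Hz


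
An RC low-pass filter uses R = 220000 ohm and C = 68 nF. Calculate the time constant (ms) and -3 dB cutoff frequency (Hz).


Time constant: tau = R * C.
tau = 220000 * 6.80e-08 = 0.01496 s
tau = 14.96 ms
Cutoff frequency: fc = 1 / (2*pi*R*C).
fc = 1 / (2*pi*0.01496) = 10.64 Hz

tau = 14.96 ms, fc = 10.64 Hz


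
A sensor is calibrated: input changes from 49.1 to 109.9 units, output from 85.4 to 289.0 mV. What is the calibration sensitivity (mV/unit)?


Sensitivity = (y2 - y1) / (x2 - x1).
S = (289.0 - 85.4) / (109.9 - 49.1)
S = 203.6 / 60.8
S = 3.3487 mV/unit

3.3487 mV/unit


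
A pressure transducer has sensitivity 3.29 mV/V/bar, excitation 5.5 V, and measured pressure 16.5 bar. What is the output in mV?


Output = sensitivity * Vex * P.
Vout = 3.29 * 5.5 * 16.5
Vout = 18.095 * 16.5
Vout = 298.57 mV

298.57 mV


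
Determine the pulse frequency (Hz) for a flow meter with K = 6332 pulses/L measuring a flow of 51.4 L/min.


Frequency = K * Q / 60 (converting L/min to L/s).
f = 6332 * 51.4 / 60
f = 325464.8 / 60
f = 5424.41 Hz

5424.41 Hz


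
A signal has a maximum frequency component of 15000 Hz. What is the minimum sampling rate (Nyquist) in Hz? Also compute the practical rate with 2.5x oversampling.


By Nyquist theorem, fs_min = 2 * fmax.
fs_min = 2 * 15000 = 30000 Hz
Practical rate = 2.5 * fs_min = 2.5 * 30000 = 75000 Hz

fs_min = 30000 Hz, fs_practical = 75000 Hz


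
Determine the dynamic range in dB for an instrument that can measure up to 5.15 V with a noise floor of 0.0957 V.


Dynamic range = 20 * log10(Vmax / Vnoise).
DR = 20 * log10(5.15 / 0.0957)
DR = 20 * log10(53.81)
DR = 34.62 dB

34.62 dB


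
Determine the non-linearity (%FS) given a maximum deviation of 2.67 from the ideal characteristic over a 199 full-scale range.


Linearity error = (max deviation / full scale) * 100%.
Linearity = (2.67 / 199) * 100
Linearity = 1.342 %FS

1.342 %FS


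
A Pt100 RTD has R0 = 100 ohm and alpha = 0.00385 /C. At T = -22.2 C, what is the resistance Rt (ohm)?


The RTD equation: Rt = R0 * (1 + alpha * T).
Rt = 100 * (1 + 0.00385 * -22.2)
Rt = 100 * (1 + -0.08547)
Rt = 100 * 0.91453
Rt = 91.453 ohm

91.453 ohm


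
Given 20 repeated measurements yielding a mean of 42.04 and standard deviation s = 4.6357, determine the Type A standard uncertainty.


The standard uncertainty for Type A evaluation is u = s / sqrt(n).
u = 4.6357 / sqrt(20)
u = 4.6357 / 4.4721
u = 1.0366

1.0366


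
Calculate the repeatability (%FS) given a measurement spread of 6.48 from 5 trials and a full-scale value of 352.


Repeatability = (spread / full scale) * 100%.
R = (6.48 / 352) * 100
R = 1.841 %FS

1.841 %FS


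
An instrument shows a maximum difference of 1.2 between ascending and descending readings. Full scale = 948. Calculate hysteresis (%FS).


Hysteresis = (max difference / full scale) * 100%.
H = (1.2 / 948) * 100
H = 0.127 %FS

0.127 %FS


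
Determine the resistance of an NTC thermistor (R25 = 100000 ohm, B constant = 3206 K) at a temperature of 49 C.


NTC thermistor equation: Rt = R25 * exp(B * (1/T - 1/T25)).
T in Kelvin: 322.15 K, T25 = 298.15 K
1/T - 1/T25 = 1/322.15 - 1/298.15 = -0.00024987
B * (1/T - 1/T25) = 3206 * -0.00024987 = -0.8011
Rt = 100000 * exp(-0.8011) = 44883.9 ohm

44883.9 ohm


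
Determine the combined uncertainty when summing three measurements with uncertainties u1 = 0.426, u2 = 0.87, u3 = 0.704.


For a sum of independent quantities, uc = sqrt(u1^2 + u2^2 + u3^2).
uc = sqrt(0.426^2 + 0.87^2 + 0.704^2)
uc = sqrt(0.181476 + 0.7569 + 0.495616)
uc = 1.1975

1.1975


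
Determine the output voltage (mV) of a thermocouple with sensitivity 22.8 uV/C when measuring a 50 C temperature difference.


The thermocouple output V = sensitivity * dT.
V = 22.8 uV/C * 50 C
V = 1140.0 uV
V = 1.14 mV

1.14 mV


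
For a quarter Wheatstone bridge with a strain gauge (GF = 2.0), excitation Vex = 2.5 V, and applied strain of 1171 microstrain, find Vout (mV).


Quarter bridge output: Vout = (GF * epsilon * Vex) / 4.
Vout = (2.0 * 1171e-6 * 2.5) / 4
Vout = 0.005855 / 4 V
Vout = 0.00146375 V = 1.4637 mV

1.4637 mV


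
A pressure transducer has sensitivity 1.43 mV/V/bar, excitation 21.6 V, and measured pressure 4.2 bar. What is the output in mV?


Output = sensitivity * Vex * P.
Vout = 1.43 * 21.6 * 4.2
Vout = 30.888 * 4.2
Vout = 129.73 mV

129.73 mV


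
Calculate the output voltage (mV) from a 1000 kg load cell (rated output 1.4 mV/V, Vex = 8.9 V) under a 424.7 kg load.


Vout = rated_output * Vex * (load / capacity).
Vout = 1.4 * 8.9 * (424.7 / 1000)
Vout = 1.4 * 8.9 * 0.4247
Vout = 5.292 mV

5.292 mV


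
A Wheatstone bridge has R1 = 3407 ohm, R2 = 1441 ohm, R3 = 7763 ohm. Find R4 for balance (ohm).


At balance: R1*R4 = R2*R3, so R4 = R2*R3/R1.
R4 = 1441 * 7763 / 3407
R4 = 11186483 / 3407
R4 = 3283.38 ohm

3283.38 ohm


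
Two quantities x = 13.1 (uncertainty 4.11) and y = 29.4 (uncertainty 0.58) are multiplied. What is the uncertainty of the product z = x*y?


For a product z = x*y, the relative uncertainty is:
uz/z = sqrt((ux/x)^2 + (uy/y)^2)
Relative uncertainties: ux/x = 4.11/13.1 = 0.31374
uy/y = 0.58/29.4 = 0.019728
z = 13.1 * 29.4 = 385.1
uz = 385.1 * sqrt(0.31374^2 + 0.019728^2) = 121.073

121.073


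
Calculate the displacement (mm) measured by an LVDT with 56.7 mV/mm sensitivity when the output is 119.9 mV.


Displacement = Vout / sensitivity.
d = 119.9 / 56.7
d = 2.115 mm

2.115 mm


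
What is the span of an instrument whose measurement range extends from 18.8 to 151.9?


Span = upper range - lower range.
Span = 151.9 - (18.8)
Span = 133.1

133.1


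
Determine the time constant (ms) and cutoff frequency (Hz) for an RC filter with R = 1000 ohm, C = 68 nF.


Time constant: tau = R * C.
tau = 1000 * 6.80e-08 = 6.8e-05 s
tau = 0.068 ms
Cutoff frequency: fc = 1 / (2*pi*R*C).
fc = 1 / (2*pi*6.8e-05) = 2340.51 Hz

tau = 0.068 ms, fc = 2340.51 Hz


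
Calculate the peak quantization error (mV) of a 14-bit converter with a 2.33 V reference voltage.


The maximum quantization error is +/- LSB/2.
LSB = Vref / 2^n = 2.33 / 16384 = 0.00014221 V
Max error = LSB / 2 = 0.00014221 / 2 = 7.111e-05 V
Max error = 0.0711 mV

0.0711 mV


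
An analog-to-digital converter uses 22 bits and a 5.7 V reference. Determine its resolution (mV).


The resolution (LSB) of an ADC is Vref / 2^n.
LSB = 5.7 / 2^22
LSB = 5.7 / 4194304
LSB = 1.36e-06 V = 0.00135899 mV

0.00135899 mV


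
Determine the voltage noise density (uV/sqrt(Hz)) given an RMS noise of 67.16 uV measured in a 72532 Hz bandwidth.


Noise spectral density = Vrms / sqrt(BW).
NSD = 67.16 / sqrt(72532)
NSD = 67.16 / 269.3177
NSD = 0.2494 uV/sqrt(Hz)

0.2494 uV/sqrt(Hz)


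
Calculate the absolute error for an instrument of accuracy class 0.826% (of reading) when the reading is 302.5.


Absolute error = (accuracy% / 100) * reading.
Error = (0.826 / 100) * 302.5
Error = 0.00826 * 302.5
Error = 2.4987

2.4987


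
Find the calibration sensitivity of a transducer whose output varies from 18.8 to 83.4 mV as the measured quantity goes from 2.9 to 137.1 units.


Sensitivity = (y2 - y1) / (x2 - x1).
S = (83.4 - 18.8) / (137.1 - 2.9)
S = 64.6 / 134.2
S = 0.4814 mV/unit

0.4814 mV/unit


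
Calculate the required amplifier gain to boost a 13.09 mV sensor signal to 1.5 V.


Gain = Vout / Vin (converting to same units).
G = 1.5 V / 13.09 mV
G = 1500.0 mV / 13.09 mV
G = 114.59

114.59


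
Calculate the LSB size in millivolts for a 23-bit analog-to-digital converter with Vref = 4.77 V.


The resolution (LSB) of an ADC is Vref / 2^n.
LSB = 4.77 / 2^23
LSB = 4.77 / 8388608
LSB = 5.7e-07 V = 0.00056863 mV

0.00056863 mV


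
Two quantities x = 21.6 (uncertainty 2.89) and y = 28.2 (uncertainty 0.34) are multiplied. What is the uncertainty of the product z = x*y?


For a product z = x*y, the relative uncertainty is:
uz/z = sqrt((ux/x)^2 + (uy/y)^2)
Relative uncertainties: ux/x = 2.89/21.6 = 0.133796
uy/y = 0.34/28.2 = 0.012057
z = 21.6 * 28.2 = 609.1
uz = 609.1 * sqrt(0.133796^2 + 0.012057^2) = 81.828

81.828


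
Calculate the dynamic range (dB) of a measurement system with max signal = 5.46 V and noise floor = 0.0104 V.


Dynamic range = 20 * log10(Vmax / Vnoise).
DR = 20 * log10(5.46 / 0.0104)
DR = 20 * log10(525.0)
DR = 54.4 dB

54.4 dB


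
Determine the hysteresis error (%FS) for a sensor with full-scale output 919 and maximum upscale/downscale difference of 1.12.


Hysteresis = (max difference / full scale) * 100%.
H = (1.12 / 919) * 100
H = 0.122 %FS

0.122 %FS


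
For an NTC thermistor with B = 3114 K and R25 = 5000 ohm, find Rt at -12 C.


NTC thermistor equation: Rt = R25 * exp(B * (1/T - 1/T25)).
T in Kelvin: 261.15 K, T25 = 298.15 K
1/T - 1/T25 = 1/261.15 - 1/298.15 = 0.0004752
B * (1/T - 1/T25) = 3114 * 0.0004752 = 1.4798
Rt = 5000 * exp(1.4798) = 21959.8 ohm

21959.8 ohm


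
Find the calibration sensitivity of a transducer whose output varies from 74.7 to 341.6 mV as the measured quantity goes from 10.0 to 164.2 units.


Sensitivity = (y2 - y1) / (x2 - x1).
S = (341.6 - 74.7) / (164.2 - 10.0)
S = 266.9 / 154.2
S = 1.7309 mV/unit

1.7309 mV/unit


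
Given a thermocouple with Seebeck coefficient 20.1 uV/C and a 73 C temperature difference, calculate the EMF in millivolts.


The thermocouple output V = sensitivity * dT.
V = 20.1 uV/C * 73 C
V = 1467.3 uV
V = 1.467 mV

1.467 mV


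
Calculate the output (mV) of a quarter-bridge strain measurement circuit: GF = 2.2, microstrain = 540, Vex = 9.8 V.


Quarter bridge output: Vout = (GF * epsilon * Vex) / 4.
Vout = (2.2 * 540e-6 * 9.8) / 4
Vout = 0.0116424 / 4 V
Vout = 0.0029106 V = 2.9106 mV

2.9106 mV


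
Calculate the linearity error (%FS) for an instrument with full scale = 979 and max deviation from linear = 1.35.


Linearity error = (max deviation / full scale) * 100%.
Linearity = (1.35 / 979) * 100
Linearity = 0.138 %FS

0.138 %FS


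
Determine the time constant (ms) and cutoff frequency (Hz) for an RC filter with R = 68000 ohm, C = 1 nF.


Time constant: tau = R * C.
tau = 68000 * 1.00e-09 = 6.8e-05 s
tau = 0.068 ms
Cutoff frequency: fc = 1 / (2*pi*R*C).
fc = 1 / (2*pi*6.8e-05) = 2340.51 Hz

tau = 0.068 ms, fc = 2340.51 Hz


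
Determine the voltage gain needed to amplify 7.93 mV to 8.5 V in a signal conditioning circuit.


Gain = Vout / Vin (converting to same units).
G = 8.5 V / 7.93 mV
G = 8500.0 mV / 7.93 mV
G = 1071.88

1071.88


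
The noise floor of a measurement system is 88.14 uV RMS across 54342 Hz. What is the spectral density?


Noise spectral density = Vrms / sqrt(BW).
NSD = 88.14 / sqrt(54342)
NSD = 88.14 / 233.1137
NSD = 0.3781 uV/sqrt(Hz)

0.3781 uV/sqrt(Hz)


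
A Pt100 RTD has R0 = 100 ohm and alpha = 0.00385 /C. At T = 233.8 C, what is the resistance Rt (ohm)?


The RTD equation: Rt = R0 * (1 + alpha * T).
Rt = 100 * (1 + 0.00385 * 233.8)
Rt = 100 * (1 + 0.90013)
Rt = 100 * 1.90013
Rt = 190.013 ohm

190.013 ohm


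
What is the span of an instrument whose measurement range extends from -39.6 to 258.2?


Span = upper range - lower range.
Span = 258.2 - (-39.6)
Span = 297.8

297.8


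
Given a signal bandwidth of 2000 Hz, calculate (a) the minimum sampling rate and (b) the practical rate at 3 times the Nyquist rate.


By Nyquist theorem, fs_min = 2 * fmax.
fs_min = 2 * 2000 = 4000 Hz
Practical rate = 3 * fs_min = 3 * 4000 = 12000 Hz

fs_min = 4000 Hz, fs_practical = 12000 Hz


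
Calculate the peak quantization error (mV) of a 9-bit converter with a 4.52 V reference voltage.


The maximum quantization error is +/- LSB/2.
LSB = Vref / 2^n = 4.52 / 512 = 0.00882812 V
Max error = LSB / 2 = 0.00882812 / 2 = 0.00441406 V
Max error = 4.4141 mV

4.4141 mV


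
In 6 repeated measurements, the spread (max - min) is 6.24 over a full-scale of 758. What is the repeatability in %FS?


Repeatability = (spread / full scale) * 100%.
R = (6.24 / 758) * 100
R = 0.823 %FS

0.823 %FS


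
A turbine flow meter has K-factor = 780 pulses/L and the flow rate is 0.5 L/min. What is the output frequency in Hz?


Frequency = K * Q / 60 (converting L/min to L/s).
f = 780 * 0.5 / 60
f = 390.0 / 60
f = 6.5 Hz

6.5 Hz


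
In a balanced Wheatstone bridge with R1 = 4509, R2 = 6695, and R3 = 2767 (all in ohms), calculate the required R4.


At balance: R1*R4 = R2*R3, so R4 = R2*R3/R1.
R4 = 6695 * 2767 / 4509
R4 = 18525065 / 4509
R4 = 4108.46 ohm

4108.46 ohm


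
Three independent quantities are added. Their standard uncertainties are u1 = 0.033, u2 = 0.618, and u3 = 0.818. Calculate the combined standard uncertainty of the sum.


For a sum of independent quantities, uc = sqrt(u1^2 + u2^2 + u3^2).
uc = sqrt(0.033^2 + 0.618^2 + 0.818^2)
uc = sqrt(0.001089 + 0.381924 + 0.669124)
uc = 1.0257

1.0257


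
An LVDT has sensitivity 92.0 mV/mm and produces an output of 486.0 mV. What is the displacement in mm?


Displacement = Vout / sensitivity.
d = 486.0 / 92.0
d = 5.283 mm

5.283 mm


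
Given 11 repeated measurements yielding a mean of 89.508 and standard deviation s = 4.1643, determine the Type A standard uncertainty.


The standard uncertainty for Type A evaluation is u = s / sqrt(n).
u = 4.1643 / sqrt(11)
u = 4.1643 / 3.3166
u = 1.2556

1.2556


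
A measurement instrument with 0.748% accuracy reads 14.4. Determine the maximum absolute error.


Absolute error = (accuracy% / 100) * reading.
Error = (0.748 / 100) * 14.4
Error = 0.00748 * 14.4
Error = 0.1077

0.1077


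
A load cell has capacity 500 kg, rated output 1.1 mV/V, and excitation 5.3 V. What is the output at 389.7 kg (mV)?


Vout = rated_output * Vex * (load / capacity).
Vout = 1.1 * 5.3 * (389.7 / 500)
Vout = 1.1 * 5.3 * 0.7794
Vout = 4.544 mV

4.544 mV


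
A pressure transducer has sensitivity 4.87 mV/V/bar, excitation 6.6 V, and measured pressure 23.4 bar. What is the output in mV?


Output = sensitivity * Vex * P.
Vout = 4.87 * 6.6 * 23.4
Vout = 32.142 * 23.4
Vout = 752.12 mV

752.12 mV


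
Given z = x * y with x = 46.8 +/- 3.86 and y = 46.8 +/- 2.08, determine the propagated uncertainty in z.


For a product z = x*y, the relative uncertainty is:
uz/z = sqrt((ux/x)^2 + (uy/y)^2)
Relative uncertainties: ux/x = 3.86/46.8 = 0.082479
uy/y = 2.08/46.8 = 0.044444
z = 46.8 * 46.8 = 2190.2
uz = 2190.2 * sqrt(0.082479^2 + 0.044444^2) = 205.206

205.206


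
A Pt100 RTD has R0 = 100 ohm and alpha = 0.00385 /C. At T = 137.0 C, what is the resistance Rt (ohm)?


The RTD equation: Rt = R0 * (1 + alpha * T).
Rt = 100 * (1 + 0.00385 * 137.0)
Rt = 100 * (1 + 0.52745)
Rt = 100 * 1.52745
Rt = 152.745 ohm

152.745 ohm


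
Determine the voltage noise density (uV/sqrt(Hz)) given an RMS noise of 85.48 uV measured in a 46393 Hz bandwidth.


Noise spectral density = Vrms / sqrt(BW).
NSD = 85.48 / sqrt(46393)
NSD = 85.48 / 215.3903
NSD = 0.3969 uV/sqrt(Hz)

0.3969 uV/sqrt(Hz)


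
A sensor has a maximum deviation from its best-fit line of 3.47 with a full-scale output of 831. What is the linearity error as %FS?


Linearity error = (max deviation / full scale) * 100%.
Linearity = (3.47 / 831) * 100
Linearity = 0.418 %FS

0.418 %FS


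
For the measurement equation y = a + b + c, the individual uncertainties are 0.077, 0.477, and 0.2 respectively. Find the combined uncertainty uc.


For a sum of independent quantities, uc = sqrt(u1^2 + u2^2 + u3^2).
uc = sqrt(0.077^2 + 0.477^2 + 0.2^2)
uc = sqrt(0.005929 + 0.227529 + 0.04)
uc = 0.5229

0.5229


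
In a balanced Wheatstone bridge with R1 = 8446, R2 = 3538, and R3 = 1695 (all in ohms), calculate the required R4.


At balance: R1*R4 = R2*R3, so R4 = R2*R3/R1.
R4 = 3538 * 1695 / 8446
R4 = 5996910 / 8446
R4 = 710.03 ohm

710.03 ohm


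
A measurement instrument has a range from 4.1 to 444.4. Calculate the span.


Span = upper range - lower range.
Span = 444.4 - (4.1)
Span = 440.3

440.3


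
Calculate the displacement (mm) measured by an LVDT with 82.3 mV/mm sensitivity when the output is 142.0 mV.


Displacement = Vout / sensitivity.
d = 142.0 / 82.3
d = 1.725 mm

1.725 mm


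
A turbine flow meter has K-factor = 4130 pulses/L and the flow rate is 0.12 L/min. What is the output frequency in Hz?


Frequency = K * Q / 60 (converting L/min to L/s).
f = 4130 * 0.12 / 60
f = 495.6 / 60
f = 8.26 Hz

8.26 Hz


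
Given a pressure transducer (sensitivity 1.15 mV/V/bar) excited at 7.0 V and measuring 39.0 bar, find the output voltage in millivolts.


Output = sensitivity * Vex * P.
Vout = 1.15 * 7.0 * 39.0
Vout = 8.05 * 39.0
Vout = 313.95 mV

313.95 mV


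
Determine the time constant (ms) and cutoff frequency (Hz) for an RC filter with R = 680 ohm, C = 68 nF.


Time constant: tau = R * C.
tau = 680 * 6.80e-08 = 4.624e-05 s
tau = 0.0462 ms
Cutoff frequency: fc = 1 / (2*pi*R*C).
fc = 1 / (2*pi*4.624e-05) = 3441.93 Hz

tau = 0.0462 ms, fc = 3441.93 Hz


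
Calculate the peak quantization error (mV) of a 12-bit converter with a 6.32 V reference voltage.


The maximum quantization error is +/- LSB/2.
LSB = Vref / 2^n = 6.32 / 4096 = 0.00154297 V
Max error = LSB / 2 = 0.00154297 / 2 = 0.00077148 V
Max error = 0.7715 mV

0.7715 mV


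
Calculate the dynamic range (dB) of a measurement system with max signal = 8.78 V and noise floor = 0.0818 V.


Dynamic range = 20 * log10(Vmax / Vnoise).
DR = 20 * log10(8.78 / 0.0818)
DR = 20 * log10(107.33)
DR = 40.61 dB

40.61 dB


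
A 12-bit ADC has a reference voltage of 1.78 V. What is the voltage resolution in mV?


The resolution (LSB) of an ADC is Vref / 2^n.
LSB = 1.78 / 2^12
LSB = 1.78 / 4096
LSB = 0.00043457 V = 0.43457031 mV

0.43457031 mV


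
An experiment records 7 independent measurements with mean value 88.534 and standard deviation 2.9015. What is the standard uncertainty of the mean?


The standard uncertainty for Type A evaluation is u = s / sqrt(n).
u = 2.9015 / sqrt(7)
u = 2.9015 / 2.6458
u = 1.0967

1.0967


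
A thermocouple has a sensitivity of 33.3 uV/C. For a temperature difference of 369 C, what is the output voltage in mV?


The thermocouple output V = sensitivity * dT.
V = 33.3 uV/C * 369 C
V = 12287.7 uV
V = 12.288 mV

12.288 mV


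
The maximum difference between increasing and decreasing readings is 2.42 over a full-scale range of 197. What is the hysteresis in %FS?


Hysteresis = (max difference / full scale) * 100%.
H = (2.42 / 197) * 100
H = 1.228 %FS

1.228 %FS


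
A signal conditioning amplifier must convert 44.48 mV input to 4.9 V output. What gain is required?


Gain = Vout / Vin (converting to same units).
G = 4.9 V / 44.48 mV
G = 4900.0 mV / 44.48 mV
G = 110.16

110.16


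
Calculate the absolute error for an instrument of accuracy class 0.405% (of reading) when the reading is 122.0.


Absolute error = (accuracy% / 100) * reading.
Error = (0.405 / 100) * 122.0
Error = 0.00405 * 122.0
Error = 0.4941

0.4941


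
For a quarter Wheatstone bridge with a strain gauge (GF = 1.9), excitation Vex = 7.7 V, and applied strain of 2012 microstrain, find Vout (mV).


Quarter bridge output: Vout = (GF * epsilon * Vex) / 4.
Vout = (1.9 * 2012e-6 * 7.7) / 4
Vout = 0.02943556 / 4 V
Vout = 0.00735889 V = 7.3589 mV

7.3589 mV


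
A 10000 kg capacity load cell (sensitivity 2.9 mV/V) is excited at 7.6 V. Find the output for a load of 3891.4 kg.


Vout = rated_output * Vex * (load / capacity).
Vout = 2.9 * 7.6 * (3891.4 / 10000)
Vout = 2.9 * 7.6 * 0.38914
Vout = 8.577 mV

8.577 mV


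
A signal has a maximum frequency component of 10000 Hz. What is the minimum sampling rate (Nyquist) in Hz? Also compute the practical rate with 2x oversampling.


By Nyquist theorem, fs_min = 2 * fmax.
fs_min = 2 * 10000 = 20000 Hz
Practical rate = 2 * fs_min = 2 * 20000 = 40000 Hz

fs_min = 20000 Hz, fs_practical = 40000 Hz


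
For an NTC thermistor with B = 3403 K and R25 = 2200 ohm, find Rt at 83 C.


NTC thermistor equation: Rt = R25 * exp(B * (1/T - 1/T25)).
T in Kelvin: 356.15 K, T25 = 298.15 K
1/T - 1/T25 = 1/356.15 - 1/298.15 = -0.00054621
B * (1/T - 1/T25) = 3403 * -0.00054621 = -1.8588
Rt = 2200 * exp(-1.8588) = 342.9 ohm

342.9 ohm


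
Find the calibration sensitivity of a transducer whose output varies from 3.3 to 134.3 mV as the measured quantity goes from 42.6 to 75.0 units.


Sensitivity = (y2 - y1) / (x2 - x1).
S = (134.3 - 3.3) / (75.0 - 42.6)
S = 131.0 / 32.4
S = 4.0432 mV/unit

4.0432 mV/unit


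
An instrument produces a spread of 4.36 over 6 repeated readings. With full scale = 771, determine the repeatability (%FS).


Repeatability = (spread / full scale) * 100%.
R = (4.36 / 771) * 100
R = 0.565 %FS

0.565 %FS


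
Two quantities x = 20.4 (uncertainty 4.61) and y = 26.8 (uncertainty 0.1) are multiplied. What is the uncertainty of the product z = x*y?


For a product z = x*y, the relative uncertainty is:
uz/z = sqrt((ux/x)^2 + (uy/y)^2)
Relative uncertainties: ux/x = 4.61/20.4 = 0.22598
uy/y = 0.1/26.8 = 0.003731
z = 20.4 * 26.8 = 546.7
uz = 546.7 * sqrt(0.22598^2 + 0.003731^2) = 123.565

123.565
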